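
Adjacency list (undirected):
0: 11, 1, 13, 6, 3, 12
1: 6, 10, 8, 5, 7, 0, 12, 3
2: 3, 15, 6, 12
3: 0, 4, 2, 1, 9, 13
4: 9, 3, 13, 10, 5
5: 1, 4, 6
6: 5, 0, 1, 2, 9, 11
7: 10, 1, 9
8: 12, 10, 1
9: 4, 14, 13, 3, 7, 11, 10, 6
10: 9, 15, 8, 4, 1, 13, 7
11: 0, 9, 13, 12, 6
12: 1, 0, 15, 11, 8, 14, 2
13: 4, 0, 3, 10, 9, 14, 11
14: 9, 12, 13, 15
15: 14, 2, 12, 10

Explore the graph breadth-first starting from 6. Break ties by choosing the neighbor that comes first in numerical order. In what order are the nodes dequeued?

Visit 6; enqueue 0, 1, 2, 5, 9, 11 → queue [0, 1, 2, 5, 9, 11]
Visit 0; enqueue 3, 12, 13 → queue [1, 2, 5, 9, 11, 3, 12, 13]
Visit 1; enqueue 7, 8, 10 → queue [2, 5, 9, 11, 3, 12, 13, 7, 8, 10]
Visit 2; enqueue 15 → queue [5, 9, 11, 3, 12, 13, 7, 8, 10, 15]
Visit 5; enqueue 4 → queue [9, 11, 3, 12, 13, 7, 8, 10, 15, 4]
Visit 9; enqueue 14 → queue [11, 3, 12, 13, 7, 8, 10, 15, 4, 14]
Visit 11 → queue [3, 12, 13, 7, 8, 10, 15, 4, 14]
Visit 3 → queue [12, 13, 7, 8, 10, 15, 4, 14]
Visit 12 → queue [13, 7, 8, 10, 15, 4, 14]
Visit 13 → queue [7, 8, 10, 15, 4, 14]
Visit 7 → queue [8, 10, 15, 4, 14]
Visit 8 → queue [10, 15, 4, 14]
Visit 10 → queue [15, 4, 14]
Visit 15 → queue [4, 14]
Visit 4 → queue [14]
Visit 14 → queue []

6 -> 0 -> 1 -> 2 -> 5 -> 9 -> 11 -> 3 -> 12 -> 13 -> 7 -> 8 -> 10 -> 15 -> 4 -> 14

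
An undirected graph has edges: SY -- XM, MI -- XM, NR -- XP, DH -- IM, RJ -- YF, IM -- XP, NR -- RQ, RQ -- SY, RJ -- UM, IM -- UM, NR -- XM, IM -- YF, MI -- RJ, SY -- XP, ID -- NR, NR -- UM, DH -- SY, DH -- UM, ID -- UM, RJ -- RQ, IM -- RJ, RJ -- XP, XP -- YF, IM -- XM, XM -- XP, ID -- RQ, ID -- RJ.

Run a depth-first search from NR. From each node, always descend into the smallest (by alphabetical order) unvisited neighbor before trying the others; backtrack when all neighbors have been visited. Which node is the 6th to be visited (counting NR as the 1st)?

SY

Visit NR
NR → ID
ID → RJ
RJ → IM
IM → DH
DH → SY
SY → RQ
SY → XM
XM → MI
XM → XP
XP → YF
DH → UM

Visit order: NR, ID, RJ, IM, DH, SY, RQ, XM, MI, XP, YF, UM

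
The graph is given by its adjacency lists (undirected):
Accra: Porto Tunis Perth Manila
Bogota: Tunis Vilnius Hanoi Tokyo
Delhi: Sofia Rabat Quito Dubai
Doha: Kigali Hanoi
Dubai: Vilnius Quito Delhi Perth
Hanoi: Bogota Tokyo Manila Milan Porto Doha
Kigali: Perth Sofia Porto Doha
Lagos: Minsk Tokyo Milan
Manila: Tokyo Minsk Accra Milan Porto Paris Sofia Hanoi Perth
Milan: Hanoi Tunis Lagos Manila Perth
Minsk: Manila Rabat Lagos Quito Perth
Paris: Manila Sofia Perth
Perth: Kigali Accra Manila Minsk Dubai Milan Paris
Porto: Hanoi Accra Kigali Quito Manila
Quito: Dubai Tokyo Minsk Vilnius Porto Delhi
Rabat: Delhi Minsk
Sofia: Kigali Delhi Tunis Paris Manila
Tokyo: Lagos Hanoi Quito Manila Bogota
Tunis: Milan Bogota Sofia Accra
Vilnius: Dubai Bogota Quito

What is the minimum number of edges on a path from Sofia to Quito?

2

Level 0: Sofia
Level 1: Delhi, Kigali, Manila, Paris, Tunis
Level 2: Accra, Bogota, Doha, Dubai, Hanoi, Milan, Minsk, Perth, Porto, Quito, Rabat, Tokyo
Level 3: Lagos, Vilnius
Quito first appears at level 2.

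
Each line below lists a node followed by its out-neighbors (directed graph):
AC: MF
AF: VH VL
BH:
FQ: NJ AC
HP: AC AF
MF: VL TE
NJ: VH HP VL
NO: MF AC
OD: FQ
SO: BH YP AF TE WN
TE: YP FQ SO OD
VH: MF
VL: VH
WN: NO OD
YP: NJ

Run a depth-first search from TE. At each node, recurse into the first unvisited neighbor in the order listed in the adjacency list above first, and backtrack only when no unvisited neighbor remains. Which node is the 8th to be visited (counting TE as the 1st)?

Visit TE
TE → YP
YP → NJ
NJ → VH
VH → MF
MF → VL
NJ → HP
HP → AC
HP → AF
TE → FQ
TE → SO
SO → BH
SO → WN
WN → NO
WN → OD

Visit order: TE, YP, NJ, VH, MF, VL, HP, AC, AF, FQ, SO, BH, WN, NO, OD

AC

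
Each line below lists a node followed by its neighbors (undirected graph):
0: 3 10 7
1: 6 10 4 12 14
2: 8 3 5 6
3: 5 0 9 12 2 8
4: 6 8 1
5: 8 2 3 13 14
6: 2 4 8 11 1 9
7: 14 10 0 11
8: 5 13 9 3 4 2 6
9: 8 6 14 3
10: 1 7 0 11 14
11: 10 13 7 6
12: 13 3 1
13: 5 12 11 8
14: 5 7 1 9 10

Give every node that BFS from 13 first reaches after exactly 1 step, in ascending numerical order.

5, 8, 11, 12

Level 0: 13
Level 1: 5, 8, 11, 12
Level 2: 1, 2, 3, 4, 6, 7, 9, 10, 14
Level 3: 0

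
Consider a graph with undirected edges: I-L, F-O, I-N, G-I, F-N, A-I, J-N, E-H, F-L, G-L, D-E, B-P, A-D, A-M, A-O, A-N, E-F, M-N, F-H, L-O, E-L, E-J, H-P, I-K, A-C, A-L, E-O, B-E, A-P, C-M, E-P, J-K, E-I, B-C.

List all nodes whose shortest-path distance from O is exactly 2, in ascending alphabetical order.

B, C, D, G, H, I, J, M, N, P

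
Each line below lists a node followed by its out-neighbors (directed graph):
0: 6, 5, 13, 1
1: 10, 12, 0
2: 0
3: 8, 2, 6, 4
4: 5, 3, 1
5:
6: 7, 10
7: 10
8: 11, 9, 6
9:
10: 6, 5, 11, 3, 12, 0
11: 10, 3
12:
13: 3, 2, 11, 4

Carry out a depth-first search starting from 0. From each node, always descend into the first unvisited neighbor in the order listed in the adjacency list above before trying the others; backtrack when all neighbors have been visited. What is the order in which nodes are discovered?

Visit 0
0 → 6
6 → 7
7 → 10
10 → 5
10 → 11
11 → 3
3 → 8
8 → 9
3 → 2
3 → 4
4 → 1
1 → 12
0 → 13

0, 6, 7, 10, 5, 11, 3, 8, 9, 2, 4, 1, 12, 13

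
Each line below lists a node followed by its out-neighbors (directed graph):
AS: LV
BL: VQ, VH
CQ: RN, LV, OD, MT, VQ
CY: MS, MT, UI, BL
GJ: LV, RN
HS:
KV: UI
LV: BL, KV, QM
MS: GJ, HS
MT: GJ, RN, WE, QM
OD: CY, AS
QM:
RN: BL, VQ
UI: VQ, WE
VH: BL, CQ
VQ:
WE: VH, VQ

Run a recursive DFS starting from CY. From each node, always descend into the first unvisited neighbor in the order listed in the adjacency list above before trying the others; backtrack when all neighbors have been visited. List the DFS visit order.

Visit CY
CY → MS
MS → GJ
GJ → LV
LV → BL
BL → VQ
BL → VH
VH → CQ
CQ → RN
CQ → OD
OD → AS
CQ → MT
MT → WE
MT → QM
LV → KV
KV → UI
MS → HS

CY, MS, GJ, LV, BL, VQ, VH, CQ, RN, OD, AS, MT, WE, QM, KV, UI, HS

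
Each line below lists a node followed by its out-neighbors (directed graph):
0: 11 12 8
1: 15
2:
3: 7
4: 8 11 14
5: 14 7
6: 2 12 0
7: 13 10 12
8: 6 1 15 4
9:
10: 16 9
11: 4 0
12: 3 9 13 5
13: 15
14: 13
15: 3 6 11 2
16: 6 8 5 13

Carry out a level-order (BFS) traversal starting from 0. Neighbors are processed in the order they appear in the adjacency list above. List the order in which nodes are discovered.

0 11 12 8 4 3 9 13 5 6 1 15 14 7 2 10 16

Visit 0; enqueue 11, 12, 8 → queue [11, 12, 8]
Visit 11; enqueue 4 → queue [12, 8, 4]
Visit 12; enqueue 3, 9, 13, 5 → queue [8, 4, 3, 9, 13, 5]
Visit 8; enqueue 6, 1, 15 → queue [4, 3, 9, 13, 5, 6, 1, 15]
Visit 4; enqueue 14 → queue [3, 9, 13, 5, 6, 1, 15, 14]
Visit 3; enqueue 7 → queue [9, 13, 5, 6, 1, 15, 14, 7]
Visit 9 → queue [13, 5, 6, 1, 15, 14, 7]
Visit 13 → queue [5, 6, 1, 15, 14, 7]
Visit 5 → queue [6, 1, 15, 14, 7]
Visit 6; enqueue 2 → queue [1, 15, 14, 7, 2]
Visit 1 → queue [15, 14, 7, 2]
Visit 15 → queue [14, 7, 2]
Visit 14 → queue [7, 2]
Visit 7; enqueue 10 → queue [2, 10]
Visit 2 → queue [10]
Visit 10; enqueue 16 → queue [16]
Visit 16 → queue []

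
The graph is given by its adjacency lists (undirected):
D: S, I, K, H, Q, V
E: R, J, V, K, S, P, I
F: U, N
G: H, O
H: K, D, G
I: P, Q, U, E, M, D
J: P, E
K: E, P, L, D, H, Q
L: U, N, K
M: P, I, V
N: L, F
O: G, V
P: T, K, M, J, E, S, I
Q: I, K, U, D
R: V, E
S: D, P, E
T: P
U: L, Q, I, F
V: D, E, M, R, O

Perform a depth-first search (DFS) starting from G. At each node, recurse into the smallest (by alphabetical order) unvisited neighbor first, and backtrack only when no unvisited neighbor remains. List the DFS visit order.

Visit G
G → H
H → D
D → I
I → E
E → J
J → P
P → K
K → L
L → N
N → F
F → U
U → Q
P → M
M → V
V → O
V → R
P → S
P → T

G, H, D, I, E, J, P, K, L, N, F, U, Q, M, V, O, R, S, T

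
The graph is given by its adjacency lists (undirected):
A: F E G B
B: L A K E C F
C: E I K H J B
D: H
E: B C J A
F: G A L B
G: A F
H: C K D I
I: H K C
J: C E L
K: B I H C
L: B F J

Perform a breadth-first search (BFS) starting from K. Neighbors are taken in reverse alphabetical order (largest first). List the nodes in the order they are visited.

Visit K; enqueue I, H, C, B → queue [I, H, C, B]
Visit I → queue [H, C, B]
Visit H; enqueue D → queue [C, B, D]
Visit C; enqueue J, E → queue [B, D, J, E]
Visit B; enqueue L, F, A → queue [D, J, E, L, F, A]
Visit D → queue [J, E, L, F, A]
Visit J → queue [E, L, F, A]
Visit E → queue [L, F, A]
Visit L → queue [F, A]
Visit F; enqueue G → queue [A, G]
Visit A → queue [G]
Visit G → queue []

K -> I -> H -> C -> B -> D -> J -> E -> L -> F -> A -> G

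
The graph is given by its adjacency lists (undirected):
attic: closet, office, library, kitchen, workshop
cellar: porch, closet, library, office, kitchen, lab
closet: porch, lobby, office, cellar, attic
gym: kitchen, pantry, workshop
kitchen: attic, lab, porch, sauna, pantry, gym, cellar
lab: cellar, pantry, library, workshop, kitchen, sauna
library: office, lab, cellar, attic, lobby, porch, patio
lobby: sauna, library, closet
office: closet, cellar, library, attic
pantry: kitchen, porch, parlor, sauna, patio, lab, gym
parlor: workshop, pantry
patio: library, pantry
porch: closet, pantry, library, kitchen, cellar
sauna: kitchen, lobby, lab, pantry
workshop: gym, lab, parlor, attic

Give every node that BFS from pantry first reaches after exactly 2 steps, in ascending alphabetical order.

attic, cellar, closet, library, lobby, workshop

Level 0: pantry
Level 1: gym, kitchen, lab, parlor, patio, porch, sauna
Level 2: attic, cellar, closet, library, lobby, workshop
Level 3: office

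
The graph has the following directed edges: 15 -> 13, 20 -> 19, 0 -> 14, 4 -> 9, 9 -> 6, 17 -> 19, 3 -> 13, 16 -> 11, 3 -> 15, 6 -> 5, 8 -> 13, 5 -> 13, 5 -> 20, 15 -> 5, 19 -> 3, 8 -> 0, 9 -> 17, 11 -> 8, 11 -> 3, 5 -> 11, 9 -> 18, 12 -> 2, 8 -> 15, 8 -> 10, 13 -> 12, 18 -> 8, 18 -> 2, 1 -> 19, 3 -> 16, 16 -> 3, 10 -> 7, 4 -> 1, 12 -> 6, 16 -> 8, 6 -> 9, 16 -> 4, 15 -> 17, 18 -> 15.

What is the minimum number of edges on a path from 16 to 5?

Level 0: 16
Level 1: 3, 4, 8, 11
Level 2: 0, 1, 9, 10, 13, 15
Level 3: 5, 6, 7, 12, 14, 17, 18, 19
Level 4: 2, 20
5 first appears at level 3.

3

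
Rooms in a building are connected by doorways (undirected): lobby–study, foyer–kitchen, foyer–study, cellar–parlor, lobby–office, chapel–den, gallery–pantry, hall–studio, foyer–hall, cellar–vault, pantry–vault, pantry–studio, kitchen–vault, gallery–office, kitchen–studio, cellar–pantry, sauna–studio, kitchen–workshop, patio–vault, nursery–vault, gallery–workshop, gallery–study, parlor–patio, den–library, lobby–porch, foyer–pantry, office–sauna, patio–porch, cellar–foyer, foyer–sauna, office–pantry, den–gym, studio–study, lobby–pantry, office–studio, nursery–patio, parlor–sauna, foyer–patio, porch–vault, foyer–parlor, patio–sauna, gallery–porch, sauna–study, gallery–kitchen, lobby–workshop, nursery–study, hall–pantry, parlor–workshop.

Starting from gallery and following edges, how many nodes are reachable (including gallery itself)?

BFS from gallery visits: gallery, workshop, study, porch, pantry, office, kitchen, parlor, lobby, studio, sauna, nursery, foyer, vault, patio, hall, cellar
Reachable nodes: 17 of 21 total.

17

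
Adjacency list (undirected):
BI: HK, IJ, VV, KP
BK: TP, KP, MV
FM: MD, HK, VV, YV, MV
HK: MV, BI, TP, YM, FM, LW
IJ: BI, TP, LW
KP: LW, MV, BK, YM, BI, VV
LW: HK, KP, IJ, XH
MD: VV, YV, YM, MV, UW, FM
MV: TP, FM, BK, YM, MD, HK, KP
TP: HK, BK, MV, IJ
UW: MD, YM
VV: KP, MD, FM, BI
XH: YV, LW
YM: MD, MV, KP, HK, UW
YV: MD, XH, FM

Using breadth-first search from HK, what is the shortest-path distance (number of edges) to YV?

2

Level 0: HK
Level 1: BI, FM, LW, MV, TP, YM
Level 2: BK, IJ, KP, MD, UW, VV, XH, YV
YV first appears at level 2.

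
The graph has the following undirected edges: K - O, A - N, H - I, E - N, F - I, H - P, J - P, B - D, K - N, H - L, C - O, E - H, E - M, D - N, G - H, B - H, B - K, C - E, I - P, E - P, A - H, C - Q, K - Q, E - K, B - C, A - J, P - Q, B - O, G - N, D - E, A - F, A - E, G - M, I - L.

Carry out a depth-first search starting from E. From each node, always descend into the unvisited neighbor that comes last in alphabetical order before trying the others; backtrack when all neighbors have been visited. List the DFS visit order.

Visit E
E → P
P → Q
Q → K
K → O
O → C
C → B
B → H
H → L
L → I
I → F
F → A
A → N
N → G
G → M
N → D
A → J

E, P, Q, K, O, C, B, H, L, I, F, A, N, G, M, D, J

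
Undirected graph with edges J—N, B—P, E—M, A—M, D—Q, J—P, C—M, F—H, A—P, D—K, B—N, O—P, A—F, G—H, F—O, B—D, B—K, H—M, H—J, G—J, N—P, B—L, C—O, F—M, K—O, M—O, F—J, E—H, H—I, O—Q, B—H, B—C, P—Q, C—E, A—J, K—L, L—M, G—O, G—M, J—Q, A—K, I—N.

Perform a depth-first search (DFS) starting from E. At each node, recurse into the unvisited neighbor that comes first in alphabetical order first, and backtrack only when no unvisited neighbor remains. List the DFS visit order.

E, C, B, D, K, A, F, H, G, J, N, I, P, O, M, L, Q

Visit E
E → C
C → B
B → D
D → K
K → A
A → F
F → H
H → G
G → J
J → N
N → I
N → P
P → O
O → M
M → L
O → Q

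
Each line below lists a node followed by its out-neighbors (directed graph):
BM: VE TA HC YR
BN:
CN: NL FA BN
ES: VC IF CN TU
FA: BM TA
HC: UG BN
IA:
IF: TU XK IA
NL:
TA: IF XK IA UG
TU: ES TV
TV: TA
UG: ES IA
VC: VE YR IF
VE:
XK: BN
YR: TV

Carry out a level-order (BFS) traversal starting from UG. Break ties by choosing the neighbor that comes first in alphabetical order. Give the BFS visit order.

Visit UG; enqueue ES, IA → queue [ES, IA]
Visit ES; enqueue CN, IF, TU, VC → queue [IA, CN, IF, TU, VC]
Visit IA → queue [CN, IF, TU, VC]
Visit CN; enqueue BN, FA, NL → queue [IF, TU, VC, BN, FA, NL]
Visit IF; enqueue XK → queue [TU, VC, BN, FA, NL, XK]
Visit TU; enqueue TV → queue [VC, BN, FA, NL, XK, TV]
Visit VC; enqueue VE, YR → queue [BN, FA, NL, XK, TV, VE, YR]
Visit BN → queue [FA, NL, XK, TV, VE, YR]
Visit FA; enqueue BM, TA → queue [NL, XK, TV, VE, YR, BM, TA]
Visit NL → queue [XK, TV, VE, YR, BM, TA]
Visit XK → queue [TV, VE, YR, BM, TA]
Visit TV → queue [VE, YR, BM, TA]
Visit VE → queue [YR, BM, TA]
Visit YR → queue [BM, TA]
Visit BM; enqueue HC → queue [TA, HC]
Visit TA → queue [HC]
Visit HC → queue []

UG -> ES -> IA -> CN -> IF -> TU -> VC -> BN -> FA -> NL -> XK -> TV -> VE -> YR -> BM -> TA -> HC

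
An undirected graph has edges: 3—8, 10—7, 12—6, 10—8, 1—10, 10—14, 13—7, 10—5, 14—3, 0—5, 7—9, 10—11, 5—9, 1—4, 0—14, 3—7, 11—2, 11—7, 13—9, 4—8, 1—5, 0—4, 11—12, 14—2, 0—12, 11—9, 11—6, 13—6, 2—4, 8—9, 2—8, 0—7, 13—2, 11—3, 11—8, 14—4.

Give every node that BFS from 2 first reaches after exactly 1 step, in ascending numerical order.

Level 0: 2
Level 1: 4, 8, 11, 13, 14
Level 2: 0, 1, 3, 6, 7, 9, 10, 12
Level 3: 5

4, 8, 11, 13, 14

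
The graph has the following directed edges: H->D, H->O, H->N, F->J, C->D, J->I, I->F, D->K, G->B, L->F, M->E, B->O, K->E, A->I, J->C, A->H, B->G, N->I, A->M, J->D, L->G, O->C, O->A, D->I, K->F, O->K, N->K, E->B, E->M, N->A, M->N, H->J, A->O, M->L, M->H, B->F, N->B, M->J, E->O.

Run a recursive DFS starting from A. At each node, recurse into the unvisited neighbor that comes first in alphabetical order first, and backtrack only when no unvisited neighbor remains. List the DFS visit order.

A, H, D, I, F, J, C, K, E, B, G, O, M, L, N

Visit A
A → H
H → D
D → I
I → F
F → J
J → C
D → K
K → E
E → B
B → G
B → O
E → M
M → L
M → N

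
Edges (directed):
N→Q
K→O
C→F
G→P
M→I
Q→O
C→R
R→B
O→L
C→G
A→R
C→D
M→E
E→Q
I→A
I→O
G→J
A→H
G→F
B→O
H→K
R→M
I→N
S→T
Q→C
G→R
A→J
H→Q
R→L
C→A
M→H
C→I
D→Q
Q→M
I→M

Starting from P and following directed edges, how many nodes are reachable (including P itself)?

BFS from P visits: P
Reachable nodes: 1 of 20 total.

1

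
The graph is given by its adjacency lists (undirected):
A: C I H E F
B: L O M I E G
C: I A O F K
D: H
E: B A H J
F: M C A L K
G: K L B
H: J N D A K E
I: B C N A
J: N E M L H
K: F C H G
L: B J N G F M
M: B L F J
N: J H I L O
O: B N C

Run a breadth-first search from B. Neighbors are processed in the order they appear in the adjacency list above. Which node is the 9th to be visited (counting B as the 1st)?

N

Visit B; enqueue L, O, M, I, E, G → queue [L, O, M, I, E, G]
Visit L; enqueue J, N, F → queue [O, M, I, E, G, J, N, F]
Visit O; enqueue C → queue [M, I, E, G, J, N, F, C]
Visit M → queue [I, E, G, J, N, F, C]
Visit I; enqueue A → queue [E, G, J, N, F, C, A]
Visit E; enqueue H → queue [G, J, N, F, C, A, H]
Visit G; enqueue K → queue [J, N, F, C, A, H, K]
Visit J → queue [N, F, C, A, H, K]
Visit N → queue [F, C, A, H, K]
Visit F → queue [C, A, H, K]
Visit C → queue [A, H, K]
Visit A → queue [H, K]
Visit H; enqueue D → queue [K, D]
Visit K → queue [D]
Visit D → queue []

Visit order: B, L, O, M, I, E, G, J, N, F, C, A, H, K, D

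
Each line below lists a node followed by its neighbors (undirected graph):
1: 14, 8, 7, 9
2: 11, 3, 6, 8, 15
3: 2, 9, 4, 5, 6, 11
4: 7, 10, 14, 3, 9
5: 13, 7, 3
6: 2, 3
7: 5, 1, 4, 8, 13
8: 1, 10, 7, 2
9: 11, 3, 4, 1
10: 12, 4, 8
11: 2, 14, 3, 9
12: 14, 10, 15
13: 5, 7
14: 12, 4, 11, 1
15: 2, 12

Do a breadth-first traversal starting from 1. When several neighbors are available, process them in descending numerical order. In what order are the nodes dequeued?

Visit 1; enqueue 14, 9, 8, 7 → queue [14, 9, 8, 7]
Visit 14; enqueue 12, 11, 4 → queue [9, 8, 7, 12, 11, 4]
Visit 9; enqueue 3 → queue [8, 7, 12, 11, 4, 3]
Visit 8; enqueue 10, 2 → queue [7, 12, 11, 4, 3, 10, 2]
Visit 7; enqueue 13, 5 → queue [12, 11, 4, 3, 10, 2, 13, 5]
Visit 12; enqueue 15 → queue [11, 4, 3, 10, 2, 13, 5, 15]
Visit 11 → queue [4, 3, 10, 2, 13, 5, 15]
Visit 4 → queue [3, 10, 2, 13, 5, 15]
Visit 3; enqueue 6 → queue [10, 2, 13, 5, 15, 6]
Visit 10 → queue [2, 13, 5, 15, 6]
Visit 2 → queue [13, 5, 15, 6]
Visit 13 → queue [5, 15, 6]
Visit 5 → queue [15, 6]
Visit 15 → queue [6]
Visit 6 → queue []

1, 14, 9, 8, 7, 12, 11, 4, 3, 10, 2, 13, 5, 15, 6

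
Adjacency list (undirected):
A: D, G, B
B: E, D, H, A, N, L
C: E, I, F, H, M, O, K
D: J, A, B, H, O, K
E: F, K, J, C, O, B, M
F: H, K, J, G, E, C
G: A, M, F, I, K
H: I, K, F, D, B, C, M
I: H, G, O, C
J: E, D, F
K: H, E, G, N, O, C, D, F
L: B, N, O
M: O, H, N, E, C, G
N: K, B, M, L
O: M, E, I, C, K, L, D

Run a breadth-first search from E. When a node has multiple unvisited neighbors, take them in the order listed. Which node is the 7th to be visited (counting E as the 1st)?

Visit E; enqueue F, K, J, C, O, B, M → queue [F, K, J, C, O, B, M]
Visit F; enqueue H, G → queue [K, J, C, O, B, M, H, G]
Visit K; enqueue N, D → queue [J, C, O, B, M, H, G, N, D]
Visit J → queue [C, O, B, M, H, G, N, D]
Visit C; enqueue I → queue [O, B, M, H, G, N, D, I]
Visit O; enqueue L → queue [B, M, H, G, N, D, I, L]
Visit B; enqueue A → queue [M, H, G, N, D, I, L, A]
Visit M → queue [H, G, N, D, I, L, A]
Visit H → queue [G, N, D, I, L, A]
Visit G → queue [N, D, I, L, A]
Visit N → queue [D, I, L, A]
Visit D → queue [I, L, A]
Visit I → queue [L, A]
Visit L → queue [A]
Visit A → queue []

Visit order: E, F, K, J, C, O, B, M, H, G, N, D, I, L, A

B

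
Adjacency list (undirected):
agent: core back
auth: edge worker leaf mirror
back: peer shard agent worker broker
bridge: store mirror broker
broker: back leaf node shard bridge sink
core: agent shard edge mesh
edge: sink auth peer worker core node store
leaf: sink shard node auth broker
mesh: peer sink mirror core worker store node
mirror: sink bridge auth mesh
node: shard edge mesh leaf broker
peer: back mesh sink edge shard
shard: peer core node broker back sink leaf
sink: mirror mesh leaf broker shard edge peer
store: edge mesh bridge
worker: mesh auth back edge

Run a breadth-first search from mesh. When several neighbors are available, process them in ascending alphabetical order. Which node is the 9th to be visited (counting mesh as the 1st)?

agent

Visit mesh; enqueue core, mirror, node, peer, sink, store, worker → queue [core, mirror, node, peer, sink, store, worker]
Visit core; enqueue agent, edge, shard → queue [mirror, node, peer, sink, store, worker, agent, edge, shard]
Visit mirror; enqueue auth, bridge → queue [node, peer, sink, store, worker, agent, edge, shard, auth, bridge]
Visit node; enqueue broker, leaf → queue [peer, sink, store, worker, agent, edge, shard, auth, bridge, broker, leaf]
Visit peer; enqueue back → queue [sink, store, worker, agent, edge, shard, auth, bridge, broker, leaf, back]
Visit sink → queue [store, worker, agent, edge, shard, auth, bridge, broker, leaf, back]
Visit store → queue [worker, agent, edge, shard, auth, bridge, broker, leaf, back]
Visit worker → queue [agent, edge, shard, auth, bridge, broker, leaf, back]
Visit agent → queue [edge, shard, auth, bridge, broker, leaf, back]
Visit edge → queue [shard, auth, bridge, broker, leaf, back]
Visit shard → queue [auth, bridge, broker, leaf, back]
Visit auth → queue [bridge, broker, leaf, back]
Visit bridge → queue [broker, leaf, back]
Visit broker → queue [leaf, back]
Visit leaf → queue [back]
Visit back → queue []

Visit order: mesh, core, mirror, node, peer, sink, store, worker, agent, edge, shard, auth, bridge, broker, leaf, back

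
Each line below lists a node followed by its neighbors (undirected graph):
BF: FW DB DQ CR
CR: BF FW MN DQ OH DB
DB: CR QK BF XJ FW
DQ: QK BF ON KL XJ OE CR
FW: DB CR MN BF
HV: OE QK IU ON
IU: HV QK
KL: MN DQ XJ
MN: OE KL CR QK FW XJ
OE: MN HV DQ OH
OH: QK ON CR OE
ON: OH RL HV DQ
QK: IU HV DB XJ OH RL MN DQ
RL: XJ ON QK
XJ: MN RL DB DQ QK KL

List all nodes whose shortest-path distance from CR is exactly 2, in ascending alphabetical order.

Level 0: CR
Level 1: BF, DB, DQ, FW, MN, OH
Level 2: KL, OE, ON, QK, XJ
Level 3: HV, IU, RL

KL, OE, ON, QK, XJ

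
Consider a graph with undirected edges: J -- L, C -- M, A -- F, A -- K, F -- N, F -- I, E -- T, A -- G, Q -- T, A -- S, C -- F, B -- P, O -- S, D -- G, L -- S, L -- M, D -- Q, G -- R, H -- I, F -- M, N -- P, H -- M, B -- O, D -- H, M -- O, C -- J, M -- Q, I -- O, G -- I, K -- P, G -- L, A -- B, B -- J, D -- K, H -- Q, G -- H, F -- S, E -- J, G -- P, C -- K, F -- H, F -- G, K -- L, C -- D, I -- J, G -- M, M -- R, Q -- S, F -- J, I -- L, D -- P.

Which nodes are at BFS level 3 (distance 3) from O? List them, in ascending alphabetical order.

Level 0: O
Level 1: B, I, M, S
Level 2: A, C, F, G, H, J, L, P, Q, R
Level 3: D, E, K, N, T

D, E, K, N, T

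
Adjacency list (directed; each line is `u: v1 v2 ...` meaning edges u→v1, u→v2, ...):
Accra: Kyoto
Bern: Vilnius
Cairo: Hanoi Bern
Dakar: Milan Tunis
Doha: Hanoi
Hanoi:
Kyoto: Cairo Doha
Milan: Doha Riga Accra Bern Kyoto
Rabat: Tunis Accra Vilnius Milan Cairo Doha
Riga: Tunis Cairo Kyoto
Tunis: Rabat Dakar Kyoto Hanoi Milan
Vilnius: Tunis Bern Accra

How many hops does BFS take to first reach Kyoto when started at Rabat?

Level 0: Rabat
Level 1: Accra, Cairo, Doha, Milan, Tunis, Vilnius
Level 2: Bern, Dakar, Hanoi, Kyoto, Riga
Kyoto first appears at level 2.

2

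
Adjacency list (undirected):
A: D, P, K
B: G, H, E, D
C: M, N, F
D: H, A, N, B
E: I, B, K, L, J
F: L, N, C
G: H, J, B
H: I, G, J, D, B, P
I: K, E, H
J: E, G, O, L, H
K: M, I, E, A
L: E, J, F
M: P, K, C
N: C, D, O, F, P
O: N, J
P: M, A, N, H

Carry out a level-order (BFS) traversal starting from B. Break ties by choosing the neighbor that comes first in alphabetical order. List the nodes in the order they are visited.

B -> D -> E -> G -> H -> A -> N -> I -> J -> K -> L -> P -> C -> F -> O -> M

Visit B; enqueue D, E, G, H → queue [D, E, G, H]
Visit D; enqueue A, N → queue [E, G, H, A, N]
Visit E; enqueue I, J, K, L → queue [G, H, A, N, I, J, K, L]
Visit G → queue [H, A, N, I, J, K, L]
Visit H; enqueue P → queue [A, N, I, J, K, L, P]
Visit A → queue [N, I, J, K, L, P]
Visit N; enqueue C, F, O → queue [I, J, K, L, P, C, F, O]
Visit I → queue [J, K, L, P, C, F, O]
Visit J → queue [K, L, P, C, F, O]
Visit K; enqueue M → queue [L, P, C, F, O, M]
Visit L → queue [P, C, F, O, M]
Visit P → queue [C, F, O, M]
Visit C → queue [F, O, M]
Visit F → queue [O, M]
Visit O → queue [M]
Visit M → queue []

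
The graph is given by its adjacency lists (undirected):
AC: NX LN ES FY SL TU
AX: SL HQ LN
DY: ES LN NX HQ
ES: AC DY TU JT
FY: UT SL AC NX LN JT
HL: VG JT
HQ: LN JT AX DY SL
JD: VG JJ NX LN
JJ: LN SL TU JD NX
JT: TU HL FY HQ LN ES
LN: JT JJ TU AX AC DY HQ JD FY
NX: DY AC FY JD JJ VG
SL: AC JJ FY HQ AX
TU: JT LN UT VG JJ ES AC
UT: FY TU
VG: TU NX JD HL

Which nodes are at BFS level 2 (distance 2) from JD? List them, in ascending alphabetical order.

AC, AX, DY, FY, HL, HQ, JT, SL, TU

Level 0: JD
Level 1: JJ, LN, NX, VG
Level 2: AC, AX, DY, FY, HL, HQ, JT, SL, TU
Level 3: ES, UT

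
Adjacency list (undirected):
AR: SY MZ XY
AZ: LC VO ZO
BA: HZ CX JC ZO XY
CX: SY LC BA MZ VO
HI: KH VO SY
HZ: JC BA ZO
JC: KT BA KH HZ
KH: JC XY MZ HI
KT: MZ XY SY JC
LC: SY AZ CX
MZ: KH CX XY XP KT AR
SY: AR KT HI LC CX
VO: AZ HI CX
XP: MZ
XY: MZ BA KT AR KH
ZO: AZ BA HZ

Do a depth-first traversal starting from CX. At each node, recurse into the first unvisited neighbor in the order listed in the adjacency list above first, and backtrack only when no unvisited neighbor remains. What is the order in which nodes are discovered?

CX, SY, AR, MZ, KH, JC, KT, XY, BA, HZ, ZO, AZ, LC, VO, HI, XP

Visit CX
CX → SY
SY → AR
AR → MZ
MZ → KH
KH → JC
JC → KT
KT → XY
XY → BA
BA → HZ
HZ → ZO
ZO → AZ
AZ → LC
AZ → VO
VO → HI
MZ → XP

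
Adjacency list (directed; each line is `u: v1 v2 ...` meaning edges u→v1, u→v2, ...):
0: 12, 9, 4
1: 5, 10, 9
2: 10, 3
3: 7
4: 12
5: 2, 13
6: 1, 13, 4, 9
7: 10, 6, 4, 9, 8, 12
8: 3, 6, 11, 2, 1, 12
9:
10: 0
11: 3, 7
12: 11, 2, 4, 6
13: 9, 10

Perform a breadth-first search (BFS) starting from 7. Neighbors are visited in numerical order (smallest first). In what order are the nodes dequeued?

Visit 7; enqueue 4, 6, 8, 9, 10, 12 → queue [4, 6, 8, 9, 10, 12]
Visit 4 → queue [6, 8, 9, 10, 12]
Visit 6; enqueue 1, 13 → queue [8, 9, 10, 12, 1, 13]
Visit 8; enqueue 2, 3, 11 → queue [9, 10, 12, 1, 13, 2, 3, 11]
Visit 9 → queue [10, 12, 1, 13, 2, 3, 11]
Visit 10; enqueue 0 → queue [12, 1, 13, 2, 3, 11, 0]
Visit 12 → queue [1, 13, 2, 3, 11, 0]
Visit 1; enqueue 5 → queue [13, 2, 3, 11, 0, 5]
Visit 13 → queue [2, 3, 11, 0, 5]
Visit 2 → queue [3, 11, 0, 5]
Visit 3 → queue [11, 0, 5]
Visit 11 → queue [0, 5]
Visit 0 → queue [5]
Visit 5 → queue []

7 4 6 8 9 10 12 1 13 2 3 11 0 5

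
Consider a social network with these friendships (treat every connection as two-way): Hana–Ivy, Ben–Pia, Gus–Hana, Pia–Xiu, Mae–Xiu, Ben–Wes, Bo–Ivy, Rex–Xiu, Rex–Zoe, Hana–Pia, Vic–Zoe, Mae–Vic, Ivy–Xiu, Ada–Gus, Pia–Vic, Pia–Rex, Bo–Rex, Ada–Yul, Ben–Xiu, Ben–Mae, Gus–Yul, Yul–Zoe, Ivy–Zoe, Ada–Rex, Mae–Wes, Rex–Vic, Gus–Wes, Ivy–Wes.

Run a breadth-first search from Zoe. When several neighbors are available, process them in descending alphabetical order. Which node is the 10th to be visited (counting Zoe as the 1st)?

Visit Zoe; enqueue Yul, Vic, Rex, Ivy → queue [Yul, Vic, Rex, Ivy]
Visit Yul; enqueue Gus, Ada → queue [Vic, Rex, Ivy, Gus, Ada]
Visit Vic; enqueue Pia, Mae → queue [Rex, Ivy, Gus, Ada, Pia, Mae]
Visit Rex; enqueue Xiu, Bo → queue [Ivy, Gus, Ada, Pia, Mae, Xiu, Bo]
Visit Ivy; enqueue Wes, Hana → queue [Gus, Ada, Pia, Mae, Xiu, Bo, Wes, Hana]
Visit Gus → queue [Ada, Pia, Mae, Xiu, Bo, Wes, Hana]
Visit Ada → queue [Pia, Mae, Xiu, Bo, Wes, Hana]
Visit Pia; enqueue Ben → queue [Mae, Xiu, Bo, Wes, Hana, Ben]
Visit Mae → queue [Xiu, Bo, Wes, Hana, Ben]
Visit Xiu → queue [Bo, Wes, Hana, Ben]
Visit Bo → queue [Wes, Hana, Ben]
Visit Wes → queue [Hana, Ben]
Visit Hana → queue [Ben]
Visit Ben → queue []

Visit order: Zoe, Yul, Vic, Rex, Ivy, Gus, Ada, Pia, Mae, Xiu, Bo, Wes, Hana, Ben

Xiu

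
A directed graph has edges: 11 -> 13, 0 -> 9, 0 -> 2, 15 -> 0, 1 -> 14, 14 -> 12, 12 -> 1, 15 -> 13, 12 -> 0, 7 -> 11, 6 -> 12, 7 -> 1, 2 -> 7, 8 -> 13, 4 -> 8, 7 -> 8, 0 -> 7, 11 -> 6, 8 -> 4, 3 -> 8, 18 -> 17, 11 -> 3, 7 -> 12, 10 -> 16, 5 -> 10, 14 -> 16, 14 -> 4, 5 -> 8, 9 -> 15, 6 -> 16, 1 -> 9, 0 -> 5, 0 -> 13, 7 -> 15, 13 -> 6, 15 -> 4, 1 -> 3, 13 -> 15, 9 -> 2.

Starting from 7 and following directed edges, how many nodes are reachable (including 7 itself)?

17

BFS from 7 visits: 7, 1, 8, 11, 12, 15, 3, 9, 14, 4, 13, 6, 0, 2, 16, 5, 10
Reachable nodes: 17 of 19 total.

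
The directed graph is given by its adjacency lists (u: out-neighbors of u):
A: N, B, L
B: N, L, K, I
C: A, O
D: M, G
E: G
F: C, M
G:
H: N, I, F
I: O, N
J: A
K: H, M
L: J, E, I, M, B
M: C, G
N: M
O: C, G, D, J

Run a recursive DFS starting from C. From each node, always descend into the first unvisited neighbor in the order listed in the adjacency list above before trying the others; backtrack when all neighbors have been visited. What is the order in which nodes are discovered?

Visit C
C → A
A → N
N → M
M → G
A → B
B → L
L → J
L → E
L → I
I → O
O → D
B → K
K → H
H → F

C -> A -> N -> M -> G -> B -> L -> J -> E -> I -> O -> D -> K -> H -> F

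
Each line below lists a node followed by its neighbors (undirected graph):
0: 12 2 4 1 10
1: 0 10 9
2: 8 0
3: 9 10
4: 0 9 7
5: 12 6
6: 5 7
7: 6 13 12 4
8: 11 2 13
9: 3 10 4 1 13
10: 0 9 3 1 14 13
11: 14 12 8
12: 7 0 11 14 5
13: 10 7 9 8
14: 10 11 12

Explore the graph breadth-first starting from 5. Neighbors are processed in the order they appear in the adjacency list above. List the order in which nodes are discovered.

Visit 5; enqueue 12, 6 → queue [12, 6]
Visit 12; enqueue 7, 0, 11, 14 → queue [6, 7, 0, 11, 14]
Visit 6 → queue [7, 0, 11, 14]
Visit 7; enqueue 13, 4 → queue [0, 11, 14, 13, 4]
Visit 0; enqueue 2, 1, 10 → queue [11, 14, 13, 4, 2, 1, 10]
Visit 11; enqueue 8 → queue [14, 13, 4, 2, 1, 10, 8]
Visit 14 → queue [13, 4, 2, 1, 10, 8]
Visit 13; enqueue 9 → queue [4, 2, 1, 10, 8, 9]
Visit 4 → queue [2, 1, 10, 8, 9]
Visit 2 → queue [1, 10, 8, 9]
Visit 1 → queue [10, 8, 9]
Visit 10; enqueue 3 → queue [8, 9, 3]
Visit 8 → queue [9, 3]
Visit 9 → queue [3]
Visit 3 → queue []

5 12 6 7 0 11 14 13 4 2 1 10 8 9 3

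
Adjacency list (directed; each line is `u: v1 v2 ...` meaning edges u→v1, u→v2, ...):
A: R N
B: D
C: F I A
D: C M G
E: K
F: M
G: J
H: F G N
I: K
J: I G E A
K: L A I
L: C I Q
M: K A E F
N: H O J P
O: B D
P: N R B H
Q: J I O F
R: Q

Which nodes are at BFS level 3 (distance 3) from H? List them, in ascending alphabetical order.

A, B, D, E, I, K, R

Level 0: H
Level 1: F, G, N
Level 2: J, M, O, P
Level 3: A, B, D, E, I, K, R
Level 4: C, L, Q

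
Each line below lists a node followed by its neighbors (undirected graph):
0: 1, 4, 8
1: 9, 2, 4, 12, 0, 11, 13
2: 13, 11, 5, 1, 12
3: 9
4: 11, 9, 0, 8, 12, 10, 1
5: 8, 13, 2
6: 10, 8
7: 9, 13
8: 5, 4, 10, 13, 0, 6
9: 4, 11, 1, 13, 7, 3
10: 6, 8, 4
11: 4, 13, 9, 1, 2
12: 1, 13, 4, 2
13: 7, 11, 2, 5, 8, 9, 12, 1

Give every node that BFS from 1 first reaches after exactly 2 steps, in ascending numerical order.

Level 0: 1
Level 1: 0, 2, 4, 9, 11, 12, 13
Level 2: 3, 5, 7, 8, 10
Level 3: 6

3, 5, 7, 8, 10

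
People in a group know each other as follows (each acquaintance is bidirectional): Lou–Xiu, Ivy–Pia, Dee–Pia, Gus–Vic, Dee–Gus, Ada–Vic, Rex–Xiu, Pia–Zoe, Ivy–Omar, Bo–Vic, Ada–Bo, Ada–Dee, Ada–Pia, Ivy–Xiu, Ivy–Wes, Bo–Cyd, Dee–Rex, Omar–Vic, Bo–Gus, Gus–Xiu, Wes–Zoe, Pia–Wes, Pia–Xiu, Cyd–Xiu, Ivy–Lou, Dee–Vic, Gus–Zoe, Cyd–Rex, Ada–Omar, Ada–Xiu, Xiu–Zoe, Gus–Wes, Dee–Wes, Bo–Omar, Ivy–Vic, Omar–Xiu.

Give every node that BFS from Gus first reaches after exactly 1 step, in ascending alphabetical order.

Bo, Dee, Vic, Wes, Xiu, Zoe

Level 0: Gus
Level 1: Bo, Dee, Vic, Wes, Xiu, Zoe
Level 2: Ada, Cyd, Ivy, Lou, Omar, Pia, Rex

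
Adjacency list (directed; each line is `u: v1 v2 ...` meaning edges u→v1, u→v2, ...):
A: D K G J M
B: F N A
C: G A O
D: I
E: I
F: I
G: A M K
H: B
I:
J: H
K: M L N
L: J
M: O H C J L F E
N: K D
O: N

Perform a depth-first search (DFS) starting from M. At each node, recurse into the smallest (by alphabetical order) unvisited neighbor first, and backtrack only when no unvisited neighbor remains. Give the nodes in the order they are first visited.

Visit M
M → C
C → A
A → D
D → I
A → G
G → K
K → L
L → J
J → H
H → B
B → F
B → N
C → O
M → E

M C A D I G K L J H B F N O E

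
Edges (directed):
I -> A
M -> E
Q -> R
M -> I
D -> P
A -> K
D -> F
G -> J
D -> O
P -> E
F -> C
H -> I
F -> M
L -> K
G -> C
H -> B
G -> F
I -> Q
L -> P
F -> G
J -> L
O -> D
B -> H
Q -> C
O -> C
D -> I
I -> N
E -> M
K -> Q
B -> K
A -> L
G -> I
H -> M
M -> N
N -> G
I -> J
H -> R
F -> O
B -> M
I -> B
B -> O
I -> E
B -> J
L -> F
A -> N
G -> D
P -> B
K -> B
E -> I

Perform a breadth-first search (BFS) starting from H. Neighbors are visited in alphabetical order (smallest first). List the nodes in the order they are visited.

H -> B -> I -> M -> R -> J -> K -> O -> A -> E -> N -> Q -> L -> C -> D -> G -> F -> P

Visit H; enqueue B, I, M, R → queue [B, I, M, R]
Visit B; enqueue J, K, O → queue [I, M, R, J, K, O]
Visit I; enqueue A, E, N, Q → queue [M, R, J, K, O, A, E, N, Q]
Visit M → queue [R, J, K, O, A, E, N, Q]
Visit R → queue [J, K, O, A, E, N, Q]
Visit J; enqueue L → queue [K, O, A, E, N, Q, L]
Visit K → queue [O, A, E, N, Q, L]
Visit O; enqueue C, D → queue [A, E, N, Q, L, C, D]
Visit A → queue [E, N, Q, L, C, D]
Visit E → queue [N, Q, L, C, D]
Visit N; enqueue G → queue [Q, L, C, D, G]
Visit Q → queue [L, C, D, G]
Visit L; enqueue F, P → queue [C, D, G, F, P]
Visit C → queue [D, G, F, P]
Visit D → queue [G, F, P]
Visit G → queue [F, P]
Visit F → queue [P]
Visit P → queue []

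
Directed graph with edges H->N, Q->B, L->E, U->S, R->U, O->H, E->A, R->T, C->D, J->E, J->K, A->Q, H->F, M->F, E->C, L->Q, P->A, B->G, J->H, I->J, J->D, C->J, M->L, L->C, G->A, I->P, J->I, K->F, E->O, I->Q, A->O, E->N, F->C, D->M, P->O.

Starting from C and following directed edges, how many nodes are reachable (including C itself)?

17

BFS from C visits: C, J, D, K, I, H, E, M, F, Q, P, N, O, A, L, B, G
Reachable nodes: 17 of 21 total.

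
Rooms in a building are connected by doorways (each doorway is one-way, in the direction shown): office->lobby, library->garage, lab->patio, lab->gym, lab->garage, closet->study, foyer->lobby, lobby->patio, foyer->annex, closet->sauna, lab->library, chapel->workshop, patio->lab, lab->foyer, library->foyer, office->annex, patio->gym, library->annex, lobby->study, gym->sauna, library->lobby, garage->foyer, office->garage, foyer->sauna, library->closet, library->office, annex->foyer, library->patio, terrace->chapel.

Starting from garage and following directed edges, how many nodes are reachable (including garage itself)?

BFS from garage visits: garage, foyer, annex, lobby, sauna, patio, study, gym, lab, library, closet, office
Reachable nodes: 12 of 15 total.

12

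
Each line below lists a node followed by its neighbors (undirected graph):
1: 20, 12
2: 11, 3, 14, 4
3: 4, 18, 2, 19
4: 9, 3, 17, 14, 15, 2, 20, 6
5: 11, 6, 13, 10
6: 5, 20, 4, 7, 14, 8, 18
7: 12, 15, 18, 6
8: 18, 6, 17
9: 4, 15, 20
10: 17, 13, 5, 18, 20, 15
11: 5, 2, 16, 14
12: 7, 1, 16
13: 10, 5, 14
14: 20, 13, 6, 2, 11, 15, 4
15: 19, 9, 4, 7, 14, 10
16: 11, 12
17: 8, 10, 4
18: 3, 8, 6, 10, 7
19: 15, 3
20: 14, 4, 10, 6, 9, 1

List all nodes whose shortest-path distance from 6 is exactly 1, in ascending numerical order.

4, 5, 7, 8, 14, 18, 20

Level 0: 6
Level 1: 4, 5, 7, 8, 14, 18, 20
Level 2: 1, 2, 3, 9, 10, 11, 12, 13, 15, 17
Level 3: 16, 19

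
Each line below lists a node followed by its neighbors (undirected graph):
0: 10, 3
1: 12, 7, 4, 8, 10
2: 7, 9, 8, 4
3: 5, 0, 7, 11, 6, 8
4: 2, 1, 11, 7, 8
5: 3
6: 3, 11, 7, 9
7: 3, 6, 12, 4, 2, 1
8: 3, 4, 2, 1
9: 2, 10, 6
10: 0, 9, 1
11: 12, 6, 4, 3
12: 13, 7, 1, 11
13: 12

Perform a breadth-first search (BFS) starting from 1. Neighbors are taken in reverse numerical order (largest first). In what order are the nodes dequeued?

1, 12, 10, 8, 7, 4, 13, 11, 9, 0, 3, 2, 6, 5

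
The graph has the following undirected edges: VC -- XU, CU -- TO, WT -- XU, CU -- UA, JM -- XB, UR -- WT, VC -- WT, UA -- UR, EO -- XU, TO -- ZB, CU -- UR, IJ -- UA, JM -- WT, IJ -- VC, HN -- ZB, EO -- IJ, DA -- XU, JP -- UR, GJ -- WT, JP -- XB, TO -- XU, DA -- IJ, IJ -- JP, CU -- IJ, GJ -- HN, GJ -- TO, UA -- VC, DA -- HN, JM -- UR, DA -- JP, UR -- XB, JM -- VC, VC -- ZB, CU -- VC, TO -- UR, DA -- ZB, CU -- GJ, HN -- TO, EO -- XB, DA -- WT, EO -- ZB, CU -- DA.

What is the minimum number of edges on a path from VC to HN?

2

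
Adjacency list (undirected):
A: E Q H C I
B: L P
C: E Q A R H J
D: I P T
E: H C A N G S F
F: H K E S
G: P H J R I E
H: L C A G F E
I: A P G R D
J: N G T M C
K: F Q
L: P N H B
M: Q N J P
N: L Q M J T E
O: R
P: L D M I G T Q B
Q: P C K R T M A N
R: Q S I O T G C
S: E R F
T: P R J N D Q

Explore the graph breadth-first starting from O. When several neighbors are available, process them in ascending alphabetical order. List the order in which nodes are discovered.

Visit O; enqueue R → queue [R]
Visit R; enqueue C, G, I, Q, S, T → queue [C, G, I, Q, S, T]
Visit C; enqueue A, E, H, J → queue [G, I, Q, S, T, A, E, H, J]
Visit G; enqueue P → queue [I, Q, S, T, A, E, H, J, P]
Visit I; enqueue D → queue [Q, S, T, A, E, H, J, P, D]
Visit Q; enqueue K, M, N → queue [S, T, A, E, H, J, P, D, K, M, N]
Visit S; enqueue F → queue [T, A, E, H, J, P, D, K, M, N, F]
Visit T → queue [A, E, H, J, P, D, K, M, N, F]
Visit A → queue [E, H, J, P, D, K, M, N, F]
Visit E → queue [H, J, P, D, K, M, N, F]
Visit H; enqueue L → queue [J, P, D, K, M, N, F, L]
Visit J → queue [P, D, K, M, N, F, L]
Visit P; enqueue B → queue [D, K, M, N, F, L, B]
Visit D → queue [K, M, N, F, L, B]
Visit K → queue [M, N, F, L, B]
Visit M → queue [N, F, L, B]
Visit N → queue [F, L, B]
Visit F → queue [L, B]
Visit L → queue [B]
Visit B → queue []

O R C G I Q S T A E H J P D K M N F L B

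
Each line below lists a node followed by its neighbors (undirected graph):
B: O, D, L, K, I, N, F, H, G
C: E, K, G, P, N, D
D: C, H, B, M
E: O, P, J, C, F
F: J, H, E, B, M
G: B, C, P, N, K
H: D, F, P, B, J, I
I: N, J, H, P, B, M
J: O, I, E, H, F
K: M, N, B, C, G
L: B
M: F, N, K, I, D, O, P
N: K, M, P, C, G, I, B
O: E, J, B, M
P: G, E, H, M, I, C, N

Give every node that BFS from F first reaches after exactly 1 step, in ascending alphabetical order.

Level 0: F
Level 1: B, E, H, J, M
Level 2: C, D, G, I, K, L, N, O, P

B, E, H, J, M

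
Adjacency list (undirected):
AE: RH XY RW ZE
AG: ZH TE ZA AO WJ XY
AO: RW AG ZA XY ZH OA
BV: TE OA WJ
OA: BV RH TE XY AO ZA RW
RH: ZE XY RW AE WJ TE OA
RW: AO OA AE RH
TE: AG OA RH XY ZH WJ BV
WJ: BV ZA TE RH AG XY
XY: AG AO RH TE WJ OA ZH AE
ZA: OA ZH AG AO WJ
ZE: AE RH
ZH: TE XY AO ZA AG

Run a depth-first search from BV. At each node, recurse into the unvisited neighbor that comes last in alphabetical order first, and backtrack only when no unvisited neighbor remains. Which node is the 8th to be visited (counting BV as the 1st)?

ZE

Visit BV
BV → WJ
WJ → ZA
ZA → ZH
ZH → XY
XY → TE
TE → RH
RH → ZE
ZE → AE
AE → RW
RW → OA
OA → AO
AO → AG

Visit order: BV, WJ, ZA, ZH, XY, TE, RH, ZE, AE, RW, OA, AO, AG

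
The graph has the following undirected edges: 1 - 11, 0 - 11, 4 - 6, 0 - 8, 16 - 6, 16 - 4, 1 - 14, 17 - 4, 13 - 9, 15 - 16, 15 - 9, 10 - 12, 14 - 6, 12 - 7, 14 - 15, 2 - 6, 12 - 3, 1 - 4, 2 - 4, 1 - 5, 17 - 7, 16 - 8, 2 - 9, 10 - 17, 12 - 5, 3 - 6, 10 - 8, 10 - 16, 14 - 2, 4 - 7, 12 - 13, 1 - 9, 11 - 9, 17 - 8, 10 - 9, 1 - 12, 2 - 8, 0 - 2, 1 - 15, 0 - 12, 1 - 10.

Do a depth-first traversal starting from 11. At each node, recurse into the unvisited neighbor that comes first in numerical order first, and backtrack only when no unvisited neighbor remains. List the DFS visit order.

11 -> 0 -> 2 -> 4 -> 1 -> 5 -> 12 -> 3 -> 6 -> 14 -> 15 -> 9 -> 10 -> 8 -> 16 -> 17 -> 7 -> 13

Visit 11
11 → 0
0 → 2
2 → 4
4 → 1
1 → 5
5 → 12
12 → 3
3 → 6
6 → 14
14 → 15
15 → 9
9 → 10
10 → 8
8 → 16
8 → 17
17 → 7
9 → 13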